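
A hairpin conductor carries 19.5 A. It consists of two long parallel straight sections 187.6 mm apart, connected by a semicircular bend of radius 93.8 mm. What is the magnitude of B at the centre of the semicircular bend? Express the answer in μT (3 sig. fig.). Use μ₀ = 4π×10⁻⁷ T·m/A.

The semicircular arc contributes B_arc = μ₀I·π/(4πR) = μ₀I/(4R) = 6.53×10⁻⁵ T.
Each semi-infinite lead is at perpendicular distance R = 0.0938 m from the centre, with the perpendicular foot at its near end, so it contributes μ₀I/(4πR); both point the same way, together 4.16×10⁻⁵ T.
Arc and leads all point the same direction: B = 6.53×10⁻⁵ + 4.16×10⁻⁵ = 1.07×10⁻⁴ T.

B ≈ 107 μT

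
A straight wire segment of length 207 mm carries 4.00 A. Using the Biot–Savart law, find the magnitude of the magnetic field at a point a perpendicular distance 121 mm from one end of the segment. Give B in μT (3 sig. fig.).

For a finite straight segment, B = (μ₀I/4πd)(sinθ₁ + sinθ₂), where θ₁, θ₂ are the angles from the perpendicular to each end.
The perpendicular foot is at one end, so the two end-offsets along the wire are 0 and L = 0.207 m.
sinθ₁ = 0/√(0²+0.121²) = 0.0000; sinθ₂ = 0.207/√(0.207²+0.121²) = 0.8633.
B = (4π×10⁻⁷ × 4.00) / (4π × 0.121) × (0.0000 + 0.8633) = 2.85×10⁻⁶ T.

B ≈ 2.85 μT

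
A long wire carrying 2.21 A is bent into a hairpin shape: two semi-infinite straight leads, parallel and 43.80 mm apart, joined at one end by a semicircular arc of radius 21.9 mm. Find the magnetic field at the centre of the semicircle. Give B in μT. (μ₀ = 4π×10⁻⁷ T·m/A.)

B ≈ 51.9 μT

The semicircular arc contributes B_arc = μ₀I·π/(4πR) = μ₀I/(4R) = 3.17×10⁻⁵ T.
Each semi-infinite lead is at perpendicular distance R = 0.0219 m from the centre, with the perpendicular foot at its near end, so it contributes μ₀I/(4πR); both point the same way, together 2.02×10⁻⁵ T.
Arc and leads all point the same direction: B = 3.17×10⁻⁵ + 2.02×10⁻⁵ = 5.19×10⁻⁵ T.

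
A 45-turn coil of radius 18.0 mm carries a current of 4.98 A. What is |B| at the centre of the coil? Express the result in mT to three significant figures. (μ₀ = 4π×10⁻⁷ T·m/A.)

For an N-turn flat coil, B = Nμ₀I/(2R) with R = 0.018 m.
B = 45 × 1.74×10⁻⁴ T = 7.82×10⁻³ T.

B ≈ 7.82 mT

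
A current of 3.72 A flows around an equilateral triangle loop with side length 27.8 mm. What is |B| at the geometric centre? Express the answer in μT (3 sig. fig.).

B ≈ 241 μT

Each side is a finite straight segment at perpendicular distance d = a/(2 tan(π/3)) = 0.008025 m from the centre, with end-angles ±π/3.
One side contributes B₁ = (μ₀I/4πd)·2 sin(π/3) = 8.03×10⁻⁵ T.
All 3 sides add in the same direction: B = 3 × 8.03×10⁻⁵ = 2.41×10⁻⁴ T.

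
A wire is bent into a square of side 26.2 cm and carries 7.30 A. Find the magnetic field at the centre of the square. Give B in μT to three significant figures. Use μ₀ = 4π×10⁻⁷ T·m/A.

B ≈ 31.5 μT

Each side is a finite straight segment at perpendicular distance d = a/(2 tan(π/4)) = 0.131 m from the centre, with end-angles ±π/4.
One side contributes B₁ = (μ₀I/4πd)·2 sin(π/4) = 7.88×10⁻⁶ T.
All 4 sides add in the same direction: B = 4 × 7.88×10⁻⁶ = 3.15×10⁻⁵ T.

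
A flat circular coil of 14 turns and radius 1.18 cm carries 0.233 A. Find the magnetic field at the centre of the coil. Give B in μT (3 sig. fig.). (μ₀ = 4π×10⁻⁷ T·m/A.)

B ≈ 174 μT

For an N-turn flat coil, B = Nμ₀I/(2R) with R = 0.0118 m.
B = 14 × 1.24×10⁻⁵ T = 1.74×10⁻⁴ T.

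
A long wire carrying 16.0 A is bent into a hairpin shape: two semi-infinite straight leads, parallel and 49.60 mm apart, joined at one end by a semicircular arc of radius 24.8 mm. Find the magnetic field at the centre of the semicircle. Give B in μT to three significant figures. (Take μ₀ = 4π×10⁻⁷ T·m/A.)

The semicircular arc contributes B_arc = μ₀I·π/(4πR) = μ₀I/(4R) = 2.03×10⁻⁴ T.
Each semi-infinite lead is at perpendicular distance R = 0.0248 m from the centre, with the perpendicular foot at its near end, so it contributes μ₀I/(4πR); both point the same way, together 1.29×10⁻⁴ T.
Arc and leads all point the same direction: B = 2.03×10⁻⁴ + 1.29×10⁻⁴ = 3.32×10⁻⁴ T.

B ≈ 332 μT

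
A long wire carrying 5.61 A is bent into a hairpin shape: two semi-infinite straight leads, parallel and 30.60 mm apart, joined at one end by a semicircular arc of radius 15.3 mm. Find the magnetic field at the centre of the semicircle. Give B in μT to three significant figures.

B ≈ 189 μT

The semicircular arc contributes B_arc = μ₀I·π/(4πR) = μ₀I/(4R) = 1.15×10⁻⁴ T.
Each semi-infinite lead is at perpendicular distance R = 0.0153 m from the centre, with the perpendicular foot at its near end, so it contributes μ₀I/(4πR); both point the same way, together 7.33×10⁻⁵ T.
Arc and leads all point the same direction: B = 1.15×10⁻⁴ + 7.33×10⁻⁵ = 1.89×10⁻⁴ T.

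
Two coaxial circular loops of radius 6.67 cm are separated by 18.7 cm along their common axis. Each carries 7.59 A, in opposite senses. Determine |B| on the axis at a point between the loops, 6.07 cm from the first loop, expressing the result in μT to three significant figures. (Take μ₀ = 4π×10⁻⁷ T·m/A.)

Each loop contributes B = μ₀IR²/[2(R²+z²)^(3/2)] on the axis, with z measured from that loop.
Loop 1 (z = 0.0607 m): B₁ = 2.89×10⁻⁵ T. Loop 2 (z = 0.1263 m): B₂ = 7.28×10⁻⁶ T.
The fields oppose: B = |B₁ − B₂| = 2.16×10⁻⁵ T.

B ≈ 21.6 μT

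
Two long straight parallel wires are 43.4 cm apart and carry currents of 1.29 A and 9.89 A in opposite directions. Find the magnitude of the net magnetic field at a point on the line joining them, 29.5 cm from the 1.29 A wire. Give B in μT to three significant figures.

Each long wire gives B = μ₀I/(2πd). Distances are d₁ = 0.295 m and d₂ = 0.139 m.
B₁ = 8.75×10⁻⁷ T, B₂ = 1.42×10⁻⁵ T.
Between antiparallel currents both contributions point the same way, so they add. B = B₁ + B₂ = 8.75×10⁻⁷ + 1.42×10⁻⁵ = 1.51×10⁻⁵ T.

B ≈ 15.1 μT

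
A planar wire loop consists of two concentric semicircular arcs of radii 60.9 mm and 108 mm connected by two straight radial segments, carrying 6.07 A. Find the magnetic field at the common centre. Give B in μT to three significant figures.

B ≈ 13.7 μT

The radial connectors point toward the centre, so dl × r̂ = 0 and they contribute nothing.
Each semicircle gives μ₀I/(4R): inner arc 3.13×10⁻⁵ T, outer arc 1.77×10⁻⁵ T.
The two arcs carry current in opposite angular senses, so their fields oppose: B = |3.13×10⁻⁵ − 1.77×10⁻⁵| = 1.37×10⁻⁵ T.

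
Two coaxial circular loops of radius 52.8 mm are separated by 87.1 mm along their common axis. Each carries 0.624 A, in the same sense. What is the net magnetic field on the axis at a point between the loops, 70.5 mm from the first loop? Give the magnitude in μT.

Each loop contributes B = μ₀IR²/[2(R²+z²)^(3/2)] on the axis, with z measured from that loop.
Loop 1 (z = 0.0705 m): B₁ = 1.60×10⁻⁶ T. Loop 2 (z = 0.0166 m): B₂ = 6.45×10⁻⁶ T.
The fields add: B = B₁ + B₂ = 8.05×10⁻⁶ T.

B ≈ 8.05 μT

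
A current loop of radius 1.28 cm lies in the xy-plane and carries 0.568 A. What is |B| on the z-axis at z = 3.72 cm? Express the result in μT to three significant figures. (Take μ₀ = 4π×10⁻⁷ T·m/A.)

On the axis of a circular loop, B = μ₀IR² / [2(R²+z²)^(3/2)].
R² + z² = (0.0128)² + (0.0372)² = 0.001548 m², and (R²+z²)^(3/2) = 6.09×10⁻⁵ m³.
B = (4π×10⁻⁷ × 0.568 × 0.0001638) / (2 × 6.09×10⁻⁵) = 9.60×10⁻⁷ T.

B ≈ 0.960 μT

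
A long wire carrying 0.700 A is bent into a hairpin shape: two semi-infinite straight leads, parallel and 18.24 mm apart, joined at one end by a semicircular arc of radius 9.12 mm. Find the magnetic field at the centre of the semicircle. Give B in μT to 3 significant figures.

B ≈ 39.5 μT

The semicircular arc contributes B_arc = μ₀I·π/(4πR) = μ₀I/(4R) = 2.41×10⁻⁵ T.
Each semi-infinite lead is at perpendicular distance R = 0.00912 m from the centre, with the perpendicular foot at its near end, so it contributes μ₀I/(4πR); both point the same way, together 1.54×10⁻⁵ T.
Arc and leads all point the same direction: B = 2.41×10⁻⁵ + 1.54×10⁻⁵ = 3.95×10⁻⁵ T.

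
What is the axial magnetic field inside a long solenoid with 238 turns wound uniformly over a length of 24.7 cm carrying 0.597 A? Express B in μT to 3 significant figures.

B ≈ 723 μT

Inside a long solenoid, B = μ₀nI with n = 963.6 turns/m.
B = 4π×10⁻⁷ × 963.6 × 0.597 = 7.23×10⁻⁴ T.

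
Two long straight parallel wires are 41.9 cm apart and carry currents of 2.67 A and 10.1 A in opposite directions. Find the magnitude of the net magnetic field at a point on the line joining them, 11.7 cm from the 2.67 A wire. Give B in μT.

B ≈ 11.3 μT

Each long wire gives B = μ₀I/(2πd). Distances are d₁ = 0.117 m and d₂ = 0.302 m.
B₁ = 4.56×10⁻⁶ T, B₂ = 6.69×10⁻⁶ T.
Between antiparallel currents both contributions point the same way, so they add. B = B₁ + B₂ = 4.56×10⁻⁶ + 6.69×10⁻⁶ = 1.13×10⁻⁵ T.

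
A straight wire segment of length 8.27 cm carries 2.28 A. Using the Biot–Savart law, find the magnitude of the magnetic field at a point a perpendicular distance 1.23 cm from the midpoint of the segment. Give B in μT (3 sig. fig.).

For a finite straight segment, B = (μ₀I/4πd)(sinθ₁ + sinθ₂), where θ₁, θ₂ are the angles from the perpendicular to each end.
The perpendicular from the point meets the wire at its midpoint, so each end is L/2 = 0.04135 m away along the wire.
sinθ₁ = 0.04135/√(0.04135²+0.0123²) = 0.9585; sinθ₂ = 0.04135/√(0.04135²+0.0123²) = 0.9585.
B = (4π×10⁻⁷ × 2.28) / (4π × 0.0123) × (0.9585 + 0.9585) = 3.55×10⁻⁵ T.

B ≈ 35.5 μT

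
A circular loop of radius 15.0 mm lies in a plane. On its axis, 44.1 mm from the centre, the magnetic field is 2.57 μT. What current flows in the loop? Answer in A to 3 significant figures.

On the axis of a loop, B = μ₀IR²/[2(R²+z²)^(3/2)], so I = 2B(R²+z²)^(3/2)/(μ₀R²).
R² + z² = 0.000225 + 0.001945 = 0.00217 m²; raised to 3/2 gives 1.01×10⁻⁴ m³.
I = 2 × 2.57×10⁻⁶ × 1.01×10⁻⁴ / (1.26×10⁻⁶ × 0.000225) = 1.84 A.

I ≈ 1.84 A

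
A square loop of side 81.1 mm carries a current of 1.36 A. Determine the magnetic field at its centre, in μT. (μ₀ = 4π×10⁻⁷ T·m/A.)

Each side is a finite straight segment at perpendicular distance d = a/(2 tan(π/4)) = 0.04055 m from the centre, with end-angles ±π/4.
One side contributes B₁ = (μ₀I/4πd)·2 sin(π/4) = 4.74×10⁻⁶ T.
All 4 sides add in the same direction: B = 4 × 4.74×10⁻⁶ = 1.90×10⁻⁵ T.

B ≈ 19.0 μT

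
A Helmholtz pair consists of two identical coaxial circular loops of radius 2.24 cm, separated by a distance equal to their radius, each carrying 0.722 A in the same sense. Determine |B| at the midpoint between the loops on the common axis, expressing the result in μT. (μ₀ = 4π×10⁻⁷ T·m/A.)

Each loop contributes B = μ₀IR²/[2(R²+z²)^(3/2)] on the axis, with z measured from that loop.
Loop 1 (z = 0.0112 m): B₁ = 1.45×10⁻⁵ T. Loop 2 (z = 0.0112 m): B₂ = 1.45×10⁻⁵ T.
The fields add: B = B₁ + B₂ = 2.90×10⁻⁵ T.

B ≈ 29.0 μT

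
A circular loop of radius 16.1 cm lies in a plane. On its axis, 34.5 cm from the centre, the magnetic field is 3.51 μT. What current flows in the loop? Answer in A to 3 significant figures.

I ≈ 11.9 A

On the axis of a loop, B = μ₀IR²/[2(R²+z²)^(3/2)], so I = 2B(R²+z²)^(3/2)/(μ₀R²).
R² + z² = 0.02592 + 0.119 = 0.1449 m²; raised to 3/2 gives 5.52×10⁻² m³.
I = 2 × 3.51×10⁻⁶ × 5.52×10⁻² / (1.26×10⁻⁶ × 0.02592) = 11.9 A.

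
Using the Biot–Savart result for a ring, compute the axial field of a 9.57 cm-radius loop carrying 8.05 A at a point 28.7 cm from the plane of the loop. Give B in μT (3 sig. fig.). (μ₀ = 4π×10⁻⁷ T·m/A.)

B ≈ 1.67 μT

On the axis of a circular loop, B = μ₀IR² / [2(R²+z²)^(3/2)].
R² + z² = (0.0957)² + (0.287)² = 0.09153 m², and (R²+z²)^(3/2) = 2.77×10⁻² m³.
B = (4π×10⁻⁷ × 8.05 × 0.009158) / (2 × 2.77×10⁻²) = 1.67×10⁻⁶ T.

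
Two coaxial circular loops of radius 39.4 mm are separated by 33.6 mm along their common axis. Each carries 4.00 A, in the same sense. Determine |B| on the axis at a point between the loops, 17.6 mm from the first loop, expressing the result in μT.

Each loop contributes B = μ₀IR²/[2(R²+z²)^(3/2)] on the axis, with z measured from that loop.
Loop 1 (z = 0.0176 m): B₁ = 4.86×10⁻⁵ T. Loop 2 (z = 0.016 m): B₂ = 5.07×10⁻⁵ T.
The fields add: B = B₁ + B₂ = 9.93×10⁻⁵ T.

B ≈ 99.3 μT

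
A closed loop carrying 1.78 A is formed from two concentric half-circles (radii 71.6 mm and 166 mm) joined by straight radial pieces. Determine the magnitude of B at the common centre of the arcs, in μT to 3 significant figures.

B ≈ 4.44 μT

The radial connectors point toward the centre, so dl × r̂ = 0 and they contribute nothing.
Each semicircle gives μ₀I/(4R): inner arc 7.81×10⁻⁶ T, outer arc 3.37×10⁻⁶ T.
The two arcs carry current in opposite angular senses, so their fields oppose: B = |7.81×10⁻⁶ − 3.37×10⁻⁶| = 4.44×10⁻⁶ T.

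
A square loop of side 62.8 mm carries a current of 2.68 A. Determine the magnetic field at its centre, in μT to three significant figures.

Each side is a finite straight segment at perpendicular distance d = a/(2 tan(π/4)) = 0.0314 m from the centre, with end-angles ±π/4.
One side contributes B₁ = (μ₀I/4πd)·2 sin(π/4) = 1.21×10⁻⁵ T.
All 4 sides add in the same direction: B = 4 × 1.21×10⁻⁵ = 4.83×10⁻⁵ T.

B ≈ 48.3 μT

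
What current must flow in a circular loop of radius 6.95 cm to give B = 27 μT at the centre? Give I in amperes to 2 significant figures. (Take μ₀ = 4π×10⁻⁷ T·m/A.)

I ≈ 3.0 A

At the centre of a circular loop B = μ₀I/(2R), so I = 2RB/μ₀.
With R = 0.0695 m, I = 2 × 0.0695 × 2.70×10⁻⁵ / (4π×10⁻⁷) = 2.99 A.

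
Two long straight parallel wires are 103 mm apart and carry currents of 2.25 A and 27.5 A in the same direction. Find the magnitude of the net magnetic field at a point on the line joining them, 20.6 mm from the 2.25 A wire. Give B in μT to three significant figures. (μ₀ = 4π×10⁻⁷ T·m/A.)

B ≈ 44.9 μT

Each long wire gives B = μ₀I/(2πd). Distances are d₁ = 0.0206 m and d₂ = 0.0824 m.
B₁ = 2.18×10⁻⁵ T, B₂ = 6.67×10⁻⁵ T.
Between parallel currents the two contributions point in opposite directions, so they subtract. B = |B₁ − B₂| = |2.18×10⁻⁵ − 6.67×10⁻⁵| = 4.49×10⁻⁵ T.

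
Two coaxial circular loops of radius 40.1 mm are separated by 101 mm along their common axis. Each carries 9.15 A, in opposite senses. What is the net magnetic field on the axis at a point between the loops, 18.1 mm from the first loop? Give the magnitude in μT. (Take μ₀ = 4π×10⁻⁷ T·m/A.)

Each loop contributes B = μ₀IR²/[2(R²+z²)^(3/2)] on the axis, with z measured from that loop.
Loop 1 (z = 0.0181 m): B₁ = 1.09×10⁻⁴ T. Loop 2 (z = 0.0829 m): B₂ = 1.18×10⁻⁵ T.
The fields oppose: B = |B₁ − B₂| = 9.67×10⁻⁵ T.

B ≈ 96.7 μT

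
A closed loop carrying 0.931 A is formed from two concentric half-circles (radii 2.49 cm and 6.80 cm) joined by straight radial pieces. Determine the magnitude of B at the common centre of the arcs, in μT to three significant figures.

B ≈ 7.45 μT

The radial connectors point toward the centre, so dl × r̂ = 0 and they contribute nothing.
Each semicircle gives μ₀I/(4R): inner arc 1.17×10⁻⁵ T, outer arc 4.30×10⁻⁶ T.
The two arcs carry current in opposite angular senses, so their fields oppose: B = |1.17×10⁻⁵ − 4.30×10⁻⁶| = 7.45×10⁻⁶ T.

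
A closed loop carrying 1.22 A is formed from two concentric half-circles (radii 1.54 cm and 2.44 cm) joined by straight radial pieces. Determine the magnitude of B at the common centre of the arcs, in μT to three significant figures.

B ≈ 9.18 μT

The radial connectors point toward the centre, so dl × r̂ = 0 and they contribute nothing.
Each semicircle gives μ₀I/(4R): inner arc 2.49×10⁻⁵ T, outer arc 1.57×10⁻⁵ T.
The two arcs carry current in opposite angular senses, so their fields oppose: B = |2.49×10⁻⁵ − 1.57×10⁻⁵| = 9.18×10⁻⁶ T.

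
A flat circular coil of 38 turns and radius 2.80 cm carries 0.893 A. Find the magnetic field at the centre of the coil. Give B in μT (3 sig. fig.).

B ≈ 761 μT

For an N-turn flat coil, B = Nμ₀I/(2R) with R = 0.028 m.
B = 38 × 2.00×10⁻⁵ T = 7.61×10⁻⁴ T.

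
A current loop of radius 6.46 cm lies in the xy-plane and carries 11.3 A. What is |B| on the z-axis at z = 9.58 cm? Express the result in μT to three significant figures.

On the axis of a circular loop, B = μ₀IR² / [2(R²+z²)^(3/2)].
R² + z² = (0.0646)² + (0.0958)² = 0.01335 m², and (R²+z²)^(3/2) = 1.54×10⁻³ m³.
B = (4π×10⁻⁷ × 11.3 × 0.004173) / (2 × 1.54×10⁻³) = 1.92×10⁻⁵ T.

B ≈ 19.2 μT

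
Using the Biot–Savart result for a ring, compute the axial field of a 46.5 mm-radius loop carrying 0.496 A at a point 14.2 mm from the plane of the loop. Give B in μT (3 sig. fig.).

On the axis of a circular loop, B = μ₀IR² / [2(R²+z²)^(3/2)].
R² + z² = (0.0465)² + (0.0142)² = 0.002364 m², and (R²+z²)^(3/2) = 1.15×10⁻⁴ m³.
B = (4π×10⁻⁷ × 0.496 × 0.002162) / (2 × 1.15×10⁻⁴) = 5.86×10⁻⁶ T.

B ≈ 5.86 μT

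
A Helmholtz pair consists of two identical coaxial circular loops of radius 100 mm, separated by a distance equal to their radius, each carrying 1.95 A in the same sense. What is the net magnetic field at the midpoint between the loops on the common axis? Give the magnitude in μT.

Each loop contributes B = μ₀IR²/[2(R²+z²)^(3/2)] on the axis, with z measured from that loop.
Loop 1 (z = 0.05 m): B₁ = 8.77×10⁻⁶ T. Loop 2 (z = 0.05 m): B₂ = 8.77×10⁻⁶ T.
The fields add: B = B₁ + B₂ = 1.75×10⁻⁵ T.

B ≈ 17.5 μT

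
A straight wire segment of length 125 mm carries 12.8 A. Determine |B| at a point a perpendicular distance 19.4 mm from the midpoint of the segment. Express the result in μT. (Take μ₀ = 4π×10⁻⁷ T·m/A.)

For a finite straight segment, B = (μ₀I/4πd)(sinθ₁ + sinθ₂), where θ₁, θ₂ are the angles from the perpendicular to each end.
The perpendicular from the point meets the wire at its midpoint, so each end is L/2 = 0.0625 m away along the wire.
sinθ₁ = 0.0625/√(0.0625²+0.0194²) = 0.9550; sinθ₂ = 0.0625/√(0.0625²+0.0194²) = 0.9550.
B = (4π×10⁻⁷ × 12.8) / (4π × 0.0194) × (0.9550 + 0.9550) = 1.26×10⁻⁴ T.

B ≈ 126 μT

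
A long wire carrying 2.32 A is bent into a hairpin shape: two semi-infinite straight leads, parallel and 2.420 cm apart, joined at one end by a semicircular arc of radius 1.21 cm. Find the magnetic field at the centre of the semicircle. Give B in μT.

The semicircular arc contributes B_arc = μ₀I·π/(4πR) = μ₀I/(4R) = 6.02×10⁻⁵ T.
Each semi-infinite lead is at perpendicular distance R = 0.0121 m from the centre, with the perpendicular foot at its near end, so it contributes μ₀I/(4πR); both point the same way, together 3.83×10⁻⁵ T.
Arc and leads all point the same direction: B = 6.02×10⁻⁵ + 3.83×10⁻⁵ = 9.86×10⁻⁵ T.

B ≈ 98.6 μT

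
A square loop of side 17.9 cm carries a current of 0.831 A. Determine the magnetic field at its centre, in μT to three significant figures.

B ≈ 5.25 μT

Each side is a finite straight segment at perpendicular distance d = a/(2 tan(π/4)) = 0.0895 m from the centre, with end-angles ±π/4.
One side contributes B₁ = (μ₀I/4πd)·2 sin(π/4) = 1.31×10⁻⁶ T.
All 4 sides add in the same direction: B = 4 × 1.31×10⁻⁶ = 5.25×10⁻⁶ T.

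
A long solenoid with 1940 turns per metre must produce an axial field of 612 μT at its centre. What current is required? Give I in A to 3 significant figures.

Inside a long solenoid B = μ₀nI with n = 1940 m⁻¹, so I = B/(μ₀n).
I = 6.12×10⁻⁴ / (4π×10⁻⁷ × 1940) = 0.251 A.

I ≈ 0.251 A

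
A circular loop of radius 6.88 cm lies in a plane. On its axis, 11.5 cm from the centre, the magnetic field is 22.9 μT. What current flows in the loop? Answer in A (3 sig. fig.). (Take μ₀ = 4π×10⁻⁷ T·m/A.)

I ≈ 18.5 A

On the axis of a loop, B = μ₀IR²/[2(R²+z²)^(3/2)], so I = 2B(R²+z²)^(3/2)/(μ₀R²).
R² + z² = 0.004733 + 0.01323 = 0.01796 m²; raised to 3/2 gives 2.41×10⁻³ m³.
I = 2 × 2.29×10⁻⁵ × 2.41×10⁻³ / (1.26×10⁻⁶ × 0.004733) = 18.5 A.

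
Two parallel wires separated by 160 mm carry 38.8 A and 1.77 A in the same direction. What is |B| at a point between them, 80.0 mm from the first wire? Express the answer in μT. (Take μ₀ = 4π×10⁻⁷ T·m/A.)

Each long wire gives B = μ₀I/(2πd). Distances are d₁ = 0.08 m and d₂ = 0.08 m.
B₁ = 9.70×10⁻⁵ T, B₂ = 4.42×10⁻⁶ T.
Between parallel currents the two contributions point in opposite directions, so they subtract. B = |B₁ − B₂| = |9.70×10⁻⁵ − 4.42×10⁻⁶| = 9.26×10⁻⁵ T.

B ≈ 92.6 μT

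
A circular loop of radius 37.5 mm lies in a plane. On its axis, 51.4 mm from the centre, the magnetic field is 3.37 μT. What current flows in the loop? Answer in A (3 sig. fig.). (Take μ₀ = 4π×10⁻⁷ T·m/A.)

I ≈ 0.982 A

On the axis of a loop, B = μ₀IR²/[2(R²+z²)^(3/2)], so I = 2B(R²+z²)^(3/2)/(μ₀R²).
R² + z² = 0.001406 + 0.002642 = 0.004048 m²; raised to 3/2 gives 2.58×10⁻⁴ m³.
I = 2 × 3.37×10⁻⁶ × 2.58×10⁻⁴ / (1.26×10⁻⁶ × 0.001406) = 0.982 A.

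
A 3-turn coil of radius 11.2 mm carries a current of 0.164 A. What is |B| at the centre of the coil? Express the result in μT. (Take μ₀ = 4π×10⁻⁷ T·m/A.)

B ≈ 27.6 μT

For an N-turn flat coil, B = Nμ₀I/(2R) with R = 0.0112 m.
B = 3 × 9.20×10⁻⁶ T = 2.76×10⁻⁵ T.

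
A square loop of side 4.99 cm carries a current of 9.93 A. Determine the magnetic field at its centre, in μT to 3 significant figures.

Each side is a finite straight segment at perpendicular distance d = a/(2 tan(π/4)) = 0.02495 m from the centre, with end-angles ±π/4.
One side contributes B₁ = (μ₀I/4πd)·2 sin(π/4) = 5.63×10⁻⁵ T.
All 4 sides add in the same direction: B = 4 × 5.63×10⁻⁵ = 2.25×10⁻⁴ T.

B ≈ 225 μT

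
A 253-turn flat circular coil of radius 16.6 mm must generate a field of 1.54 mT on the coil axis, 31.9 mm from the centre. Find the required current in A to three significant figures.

For an N-turn coil, B = Nμ₀IR²/[2(R²+z²)^(3/2)] with R = 0.0166 m, z = 0.0319 m, so I = 2B(R²+z²)^(3/2)/(Nμ₀R²) = 2 × 1.54×10⁻³ × 4.65×10⁻⁵ / (253 × 4π×10⁻⁷ × 0.0002756) = 1.63 A.

I ≈ 1.63 A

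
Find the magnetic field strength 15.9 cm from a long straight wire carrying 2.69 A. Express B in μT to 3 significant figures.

For an infinitely long straight wire, B = μ₀I/(2πd).
B = (4π×10⁻⁷ × 2.69) / (2π × 0.159) = 3.38×10⁻⁶ T.

B ≈ 3.38 μT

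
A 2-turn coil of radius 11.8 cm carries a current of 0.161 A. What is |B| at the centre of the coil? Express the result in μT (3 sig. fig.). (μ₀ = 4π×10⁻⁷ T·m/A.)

For an N-turn flat coil, B = Nμ₀I/(2R) with R = 0.118 m.
B = 2 × 8.57×10⁻⁷ T = 1.71×10⁻⁶ T.

B ≈ 1.71 μT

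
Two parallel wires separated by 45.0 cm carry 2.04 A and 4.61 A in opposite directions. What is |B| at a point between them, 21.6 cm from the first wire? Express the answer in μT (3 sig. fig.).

Each long wire gives B = μ₀I/(2πd). Distances are d₁ = 0.216 m and d₂ = 0.234 m.
B₁ = 1.89×10⁻⁶ T, B₂ = 3.94×10⁻⁶ T.
Between antiparallel currents both contributions point the same way, so they add. B = B₁ + B₂ = 1.89×10⁻⁶ + 3.94×10⁻⁶ = 5.83×10⁻⁶ T.

B ≈ 5.83 μT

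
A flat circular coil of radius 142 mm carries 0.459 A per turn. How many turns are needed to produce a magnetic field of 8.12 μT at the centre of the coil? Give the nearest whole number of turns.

For an N-turn coil, B = Nμ₀I/(2R). A single turn gives B₁ = 2.03×10⁻⁶ T with R = 0.142 m.
N = B/B₁ = 8.12×10⁻⁶ / 2.03×10⁻⁶ = 4.00.

N = 4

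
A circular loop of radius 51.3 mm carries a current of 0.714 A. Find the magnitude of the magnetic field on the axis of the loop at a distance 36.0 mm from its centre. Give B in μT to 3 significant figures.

B ≈ 4.80 μT

On the axis of a circular loop, B = μ₀IR² / [2(R²+z²)^(3/2)].
R² + z² = (0.0513)² + (0.036)² = 0.003928 m², and (R²+z²)^(3/2) = 2.46×10⁻⁴ m³.
B = (4π×10⁻⁷ × 0.714 × 0.002632) / (2 × 2.46×10⁻⁴) = 4.80×10⁻⁶ T.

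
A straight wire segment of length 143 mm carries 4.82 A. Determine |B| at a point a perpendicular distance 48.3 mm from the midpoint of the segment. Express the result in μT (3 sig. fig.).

B ≈ 16.5 μT

For a finite straight segment, B = (μ₀I/4πd)(sinθ₁ + sinθ₂), where θ₁, θ₂ are the angles from the perpendicular to each end.
The perpendicular from the point meets the wire at its midpoint, so each end is L/2 = 0.0715 m away along the wire.
sinθ₁ = 0.0715/√(0.0715²+0.0483²) = 0.8286; sinθ₂ = 0.0715/√(0.0715²+0.0483²) = 0.8286.
B = (4π×10⁻⁷ × 4.82) / (4π × 0.0483) × (0.8286 + 0.8286) = 1.65×10⁻⁵ T.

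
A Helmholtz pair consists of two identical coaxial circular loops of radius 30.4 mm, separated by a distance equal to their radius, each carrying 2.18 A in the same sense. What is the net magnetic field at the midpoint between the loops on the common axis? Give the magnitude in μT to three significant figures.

B ≈ 64.5 μT

Each loop contributes B = μ₀IR²/[2(R²+z²)^(3/2)] on the axis, with z measured from that loop.
Loop 1 (z = 0.0152 m): B₁ = 3.22×10⁻⁵ T. Loop 2 (z = 0.0152 m): B₂ = 3.22×10⁻⁵ T.
The fields add: B = B₁ + B₂ = 6.45×10⁻⁵ T.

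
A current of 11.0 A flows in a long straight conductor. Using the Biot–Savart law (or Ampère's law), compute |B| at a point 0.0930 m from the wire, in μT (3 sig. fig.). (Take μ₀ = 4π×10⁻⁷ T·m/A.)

For an infinitely long straight wire, B = μ₀I/(2πd).
B = (4π×10⁻⁷ × 11.0) / (2π × 0.093) = 2.37×10⁻⁵ T.

B ≈ 23.7 μT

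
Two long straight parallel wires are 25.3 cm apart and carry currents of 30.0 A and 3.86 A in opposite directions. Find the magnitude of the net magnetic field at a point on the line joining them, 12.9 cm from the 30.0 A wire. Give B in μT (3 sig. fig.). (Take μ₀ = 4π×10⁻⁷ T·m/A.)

B ≈ 52.7 μT

Each long wire gives B = μ₀I/(2πd). Distances are d₁ = 0.129 m and d₂ = 0.124 m.
B₁ = 4.65×10⁻⁵ T, B₂ = 6.23×10⁻⁶ T.
Between antiparallel currents both contributions point the same way, so they add. B = B₁ + B₂ = 4.65×10⁻⁵ + 6.23×10⁻⁶ = 5.27×10⁻⁵ T.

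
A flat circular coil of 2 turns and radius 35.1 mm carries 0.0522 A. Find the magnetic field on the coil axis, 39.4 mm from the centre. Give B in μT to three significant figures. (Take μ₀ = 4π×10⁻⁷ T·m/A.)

B ≈ 0.550 μT

For an N-turn flat coil, B = Nμ₀IR²/[2(R²+z²)^(3/2)] with R = 0.0351 m, z = 0.0394 m.
B = 2 × 2.75×10⁻⁷ T = 5.50×10⁻⁷ T.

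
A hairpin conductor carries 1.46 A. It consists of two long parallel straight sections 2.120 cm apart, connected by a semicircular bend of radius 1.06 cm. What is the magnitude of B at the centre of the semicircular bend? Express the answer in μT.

The semicircular arc contributes B_arc = μ₀I·π/(4πR) = μ₀I/(4R) = 4.33×10⁻⁵ T.
Each semi-infinite lead is at perpendicular distance R = 0.0106 m from the centre, with the perpendicular foot at its near end, so it contributes μ₀I/(4πR); both point the same way, together 2.75×10⁻⁵ T.
Arc and leads all point the same direction: B = 4.33×10⁻⁵ + 2.75×10⁻⁵ = 7.08×10⁻⁵ T.

B ≈ 70.8 μT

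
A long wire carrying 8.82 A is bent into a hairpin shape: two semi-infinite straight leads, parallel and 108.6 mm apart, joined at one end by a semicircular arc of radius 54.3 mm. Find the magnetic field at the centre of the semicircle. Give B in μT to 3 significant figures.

The semicircular arc contributes B_arc = μ₀I·π/(4πR) = μ₀I/(4R) = 5.10×10⁻⁵ T.
Each semi-infinite lead is at perpendicular distance R = 0.0543 m from the centre, with the perpendicular foot at its near end, so it contributes μ₀I/(4πR); both point the same way, together 3.25×10⁻⁵ T.
Arc and leads all point the same direction: B = 5.10×10⁻⁵ + 3.25×10⁻⁵ = 8.35×10⁻⁵ T.

B ≈ 83.5 μT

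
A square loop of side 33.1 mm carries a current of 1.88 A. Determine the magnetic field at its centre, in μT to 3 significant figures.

Each side is a finite straight segment at perpendicular distance d = a/(2 tan(π/4)) = 0.01655 m from the centre, with end-angles ±π/4.
One side contributes B₁ = (μ₀I/4πd)·2 sin(π/4) = 1.61×10⁻⁵ T.
All 4 sides add in the same direction: B = 4 × 1.61×10⁻⁵ = 6.43×10⁻⁵ T.

B ≈ 64.3 μT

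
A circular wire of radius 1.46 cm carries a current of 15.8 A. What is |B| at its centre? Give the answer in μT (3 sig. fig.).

At the centre of a circular loop the Biot–Savart law gives B = μ₀I/(2R).
B = (4π×10⁻⁷ × 15.8) / (2 × 0.0146) = 6.80×10⁻⁴ T.

B ≈ 680 μT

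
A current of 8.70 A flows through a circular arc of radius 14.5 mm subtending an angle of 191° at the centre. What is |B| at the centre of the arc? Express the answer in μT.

The Biot–Savart field of a circular arc at its centre is B = μ₀Iφ/(4πR), with φ = 3.334 rad.
B = (4π×10⁻⁷ × 8.70 × 3.334) / (4π × 0.0145) = 2.00×10⁻⁴ T.

B ≈ 200 μT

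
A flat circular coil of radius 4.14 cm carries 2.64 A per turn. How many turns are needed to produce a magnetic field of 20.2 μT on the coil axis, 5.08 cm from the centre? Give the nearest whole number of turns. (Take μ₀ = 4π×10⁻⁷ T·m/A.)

For an N-turn coil, B = Nμ₀IR²/[2(R²+z²)^(3/2)]. A single turn gives B₁ = 1.01×10⁻⁵ T with R = 0.0414 m, z = 0.0508 m.
N = B/B₁ = 2.02×10⁻⁵ / 1.01×10⁻⁵ = 2.00.

N = 2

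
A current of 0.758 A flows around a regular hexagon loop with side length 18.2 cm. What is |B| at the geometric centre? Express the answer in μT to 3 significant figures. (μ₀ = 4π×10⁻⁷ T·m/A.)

B ≈ 2.89 μT

Each side is a finite straight segment at perpendicular distance d = a/(2 tan(π/6)) = 0.1576 m from the centre, with end-angles ±π/6.
One side contributes B₁ = (μ₀I/4πd)·2 sin(π/6) = 4.81×10⁻⁷ T.
All 6 sides add in the same direction: B = 6 × 4.81×10⁻⁷ = 2.89×10⁻⁶ T.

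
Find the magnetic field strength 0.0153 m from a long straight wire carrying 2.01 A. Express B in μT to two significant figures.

For an infinitely long straight wire, B = μ₀I/(2πd).
B = (4π×10⁻⁷ × 2.01) / (2π × 0.0153) = 2.63×10⁻⁵ T.

B ≈ 26 μT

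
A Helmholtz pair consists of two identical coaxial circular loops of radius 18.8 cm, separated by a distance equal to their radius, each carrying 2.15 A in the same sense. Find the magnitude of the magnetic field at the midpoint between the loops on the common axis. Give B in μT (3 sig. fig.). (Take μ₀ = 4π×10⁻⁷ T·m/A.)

B ≈ 10.3 μT

Each loop contributes B = μ₀IR²/[2(R²+z²)^(3/2)] on the axis, with z measured from that loop.
Loop 1 (z = 0.094 m): B₁ = 5.14×10⁻⁶ T. Loop 2 (z = 0.094 m): B₂ = 5.14×10⁻⁶ T.
The fields add: B = B₁ + B₂ = 1.03×10⁻⁵ T.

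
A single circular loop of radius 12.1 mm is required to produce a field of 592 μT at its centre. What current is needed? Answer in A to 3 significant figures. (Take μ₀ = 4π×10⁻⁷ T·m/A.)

At the centre of a circular loop B = μ₀I/(2R), so I = 2RB/μ₀.
With R = 0.0121 m, I = 2 × 0.0121 × 5.92×10⁻⁴ / (4π×10⁻⁷) = 11.4 A.

I ≈ 11.4 A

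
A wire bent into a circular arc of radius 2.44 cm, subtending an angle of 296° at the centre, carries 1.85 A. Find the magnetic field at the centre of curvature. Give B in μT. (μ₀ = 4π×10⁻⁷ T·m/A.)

B ≈ 39.2 μT

The Biot–Savart field of a circular arc at its centre is B = μ₀Iφ/(4πR), with φ = 5.166 rad.
B = (4π×10⁻⁷ × 1.85 × 5.166) / (4π × 0.0244) = 3.92×10⁻⁵ T.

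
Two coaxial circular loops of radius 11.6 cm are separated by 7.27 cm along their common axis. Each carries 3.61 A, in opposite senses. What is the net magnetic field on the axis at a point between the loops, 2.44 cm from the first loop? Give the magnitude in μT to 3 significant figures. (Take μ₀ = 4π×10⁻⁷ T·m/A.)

B ≈ 2.94 μT

Each loop contributes B = μ₀IR²/[2(R²+z²)^(3/2)] on the axis, with z measured from that loop.
Loop 1 (z = 0.0244 m): B₁ = 1.83×10⁻⁵ T. Loop 2 (z = 0.0483 m): B₂ = 1.54×10⁻⁵ T.
The fields oppose: B = |B₁ − B₂| = 2.94×10⁻⁶ T.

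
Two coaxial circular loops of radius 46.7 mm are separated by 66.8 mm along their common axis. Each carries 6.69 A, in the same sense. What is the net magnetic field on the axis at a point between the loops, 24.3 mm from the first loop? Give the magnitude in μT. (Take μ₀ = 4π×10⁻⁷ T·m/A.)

B ≈ 99.2 μT

Each loop contributes B = μ₀IR²/[2(R²+z²)^(3/2)] on the axis, with z measured from that loop.
Loop 1 (z = 0.0243 m): B₁ = 6.28×10⁻⁵ T. Loop 2 (z = 0.0425 m): B₂ = 3.64×10⁻⁵ T.
The fields add: B = B₁ + B₂ = 9.92×10⁻⁵ T.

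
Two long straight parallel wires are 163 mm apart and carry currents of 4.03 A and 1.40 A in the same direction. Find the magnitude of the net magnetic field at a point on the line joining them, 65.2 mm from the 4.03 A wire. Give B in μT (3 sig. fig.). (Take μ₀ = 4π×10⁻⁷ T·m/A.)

B ≈ 9.50 μT

Each long wire gives B = μ₀I/(2πd). Distances are d₁ = 0.0652 m and d₂ = 0.0978 m.
B₁ = 1.24×10⁻⁵ T, B₂ = 2.86×10⁻⁶ T.
Between parallel currents the two contributions point in opposite directions, so they subtract. B = |B₁ − B₂| = |1.24×10⁻⁵ − 2.86×10⁻⁶| = 9.50×10⁻⁶ T.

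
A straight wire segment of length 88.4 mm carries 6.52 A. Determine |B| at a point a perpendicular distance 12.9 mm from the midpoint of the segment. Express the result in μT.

B ≈ 97.0 μT

For a finite straight segment, B = (μ₀I/4πd)(sinθ₁ + sinθ₂), where θ₁, θ₂ are the angles from the perpendicular to each end.
The perpendicular from the point meets the wire at its midpoint, so each end is L/2 = 0.0442 m away along the wire.
sinθ₁ = 0.0442/√(0.0442²+0.0129²) = 0.9600; sinθ₂ = 0.0442/√(0.0442²+0.0129²) = 0.9600.
B = (4π×10⁻⁷ × 6.52) / (4π × 0.0129) × (0.9600 + 0.9600) = 9.70×10⁻⁵ T.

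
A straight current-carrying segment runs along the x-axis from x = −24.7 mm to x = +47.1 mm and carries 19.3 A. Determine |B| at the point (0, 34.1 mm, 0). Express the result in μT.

For a finite straight segment, B = (μ₀I/4πd)(sinθ₁ + sinθ₂), where θ₁, θ₂ are the angles from the perpendicular to each end.
The perpendicular distance is d = 0.0341 m; the end-offsets along the wire are a = 0.0247 m and b = 0.0471 m.
sinθ₁ = 0.0247/√(0.0247²+0.0341²) = 0.5866; sinθ₂ = 0.0471/√(0.0471²+0.0341²) = 0.8100.
B = (4π×10⁻⁷ × 19.3) / (4π × 0.0341) × (0.5866 + 0.8100) = 7.90×10⁻⁵ T.

B ≈ 79.0 μT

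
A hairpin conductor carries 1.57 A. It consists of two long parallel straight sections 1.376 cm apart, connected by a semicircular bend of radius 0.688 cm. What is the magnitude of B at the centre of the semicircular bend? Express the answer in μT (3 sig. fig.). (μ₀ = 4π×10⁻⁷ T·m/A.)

The semicircular arc contributes B_arc = μ₀I·π/(4πR) = μ₀I/(4R) = 7.17×10⁻⁵ T.
Each semi-infinite lead is at perpendicular distance R = 0.00688 m from the centre, with the perpendicular foot at its near end, so it contributes μ₀I/(4πR); both point the same way, together 4.56×10⁻⁵ T.
Arc and leads all point the same direction: B = 7.17×10⁻⁵ + 4.56×10⁻⁵ = 1.17×10⁻⁴ T.

B ≈ 117 μT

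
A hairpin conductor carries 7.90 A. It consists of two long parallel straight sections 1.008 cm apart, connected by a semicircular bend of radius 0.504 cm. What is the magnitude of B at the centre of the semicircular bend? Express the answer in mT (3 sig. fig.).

B ≈ 0.806 mT

The semicircular arc contributes B_arc = μ₀I·π/(4πR) = μ₀I/(4R) = 4.92×10⁻⁴ T.
Each semi-infinite lead is at perpendicular distance R = 0.00504 m from the centre, with the perpendicular foot at its near end, so it contributes μ₀I/(4πR); both point the same way, together 3.13×10⁻⁴ T.
Arc and leads all point the same direction: B = 4.92×10⁻⁴ + 3.13×10⁻⁴ = 8.06×10⁻⁴ T.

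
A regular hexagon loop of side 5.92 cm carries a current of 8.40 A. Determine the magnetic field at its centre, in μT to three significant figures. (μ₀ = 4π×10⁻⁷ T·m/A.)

B ≈ 98.3 μT

Each side is a finite straight segment at perpendicular distance d = a/(2 tan(π/6)) = 0.05127 m from the centre, with end-angles ±π/6.
One side contributes B₁ = (μ₀I/4πd)·2 sin(π/6) = 1.64×10⁻⁵ T.
All 6 sides add in the same direction: B = 6 × 1.64×10⁻⁵ = 9.83×10⁻⁵ T.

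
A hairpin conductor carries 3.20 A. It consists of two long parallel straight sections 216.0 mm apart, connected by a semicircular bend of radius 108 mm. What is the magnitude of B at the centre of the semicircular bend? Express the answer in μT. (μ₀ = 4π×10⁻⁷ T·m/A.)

The semicircular arc contributes B_arc = μ₀I·π/(4πR) = μ₀I/(4R) = 9.31×10⁻⁶ T.
Each semi-infinite lead is at perpendicular distance R = 0.108 m from the centre, with the perpendicular foot at its near end, so it contributes μ₀I/(4πR); both point the same way, together 5.93×10⁻⁶ T.
Arc and leads all point the same direction: B = 9.31×10⁻⁶ + 5.93×10⁻⁶ = 1.52×10⁻⁵ T.

B ≈ 15.2 μT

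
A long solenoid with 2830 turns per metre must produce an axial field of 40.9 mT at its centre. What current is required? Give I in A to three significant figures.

I ≈ 11.5 A

Inside a long solenoid B = μ₀nI with n = 2830 m⁻¹, so I = B/(μ₀n).
I = 4.09×10⁻² / (4π×10⁻⁷ × 2830) = 11.5 A.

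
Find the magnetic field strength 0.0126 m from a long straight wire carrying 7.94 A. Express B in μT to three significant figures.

For an infinitely long straight wire, B = μ₀I/(2πd).
B = (4π×10⁻⁷ × 7.94) / (2π × 0.0126) = 1.26×10⁻⁴ T.

B ≈ 126 μT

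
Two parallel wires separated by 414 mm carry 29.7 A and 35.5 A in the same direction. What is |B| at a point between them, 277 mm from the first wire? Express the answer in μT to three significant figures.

B ≈ 30.4 μT

Each long wire gives B = μ₀I/(2πd). Distances are d₁ = 0.277 m and d₂ = 0.137 m.
B₁ = 2.14×10⁻⁵ T, B₂ = 5.18×10⁻⁵ T.
Between parallel currents the two contributions point in opposite directions, so they subtract. B = |B₁ − B₂| = |2.14×10⁻⁵ − 5.18×10⁻⁵| = 3.04×10⁻⁵ T.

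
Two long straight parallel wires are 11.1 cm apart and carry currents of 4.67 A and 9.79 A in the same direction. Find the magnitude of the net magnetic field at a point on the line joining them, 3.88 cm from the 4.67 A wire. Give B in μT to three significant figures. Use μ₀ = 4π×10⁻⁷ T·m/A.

B ≈ 3.05 μT

Each long wire gives B = μ₀I/(2πd). Distances are d₁ = 0.0388 m and d₂ = 0.0722 m.
B₁ = 2.41×10⁻⁵ T, B₂ = 2.71×10⁻⁵ T.
Between parallel currents the two contributions point in opposite directions, so they subtract. B = |B₁ − B₂| = |2.41×10⁻⁵ − 2.71×10⁻⁵| = 3.05×10⁻⁶ T.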